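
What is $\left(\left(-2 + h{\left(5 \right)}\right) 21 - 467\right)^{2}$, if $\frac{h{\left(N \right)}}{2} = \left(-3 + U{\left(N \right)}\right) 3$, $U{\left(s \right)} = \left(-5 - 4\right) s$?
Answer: $42994249$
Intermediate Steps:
$U{\left(s \right)} = - 9 s$
$h{\left(N \right)} = -18 - 54 N$ ($h{\left(N \right)} = 2 \left(-3 - 9 N\right) 3 = 2 \left(-9 - 27 N\right) = -18 - 54 N$)
$\left(\left(-2 + h{\left(5 \right)}\right) 21 - 467\right)^{2} = \left(\left(-2 - 288\right) 21 - 467\right)^{2} = \left(\left(-290\right) 21 - 467\right)^{2} = \left(-6090 - 467\right)^{2} = \left(-6557\right)^{2} = 42994249$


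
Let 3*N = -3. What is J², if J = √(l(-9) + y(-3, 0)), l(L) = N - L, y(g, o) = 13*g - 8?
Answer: -39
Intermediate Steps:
N = -1 (N = (⅓)*(-3) = -1)
y(g, o) = -8 + 13*g
l(L) = -1 - L
J = I*√39 (J = √((-1 - 1*(-9)) + (-8 + 13*(-3))) = √((-1 + 9) + (-8 - 39)) = √(8 - 47) = √(-39) = I*√39 ≈ 6.245*I)
J² = (I*√39)² = -39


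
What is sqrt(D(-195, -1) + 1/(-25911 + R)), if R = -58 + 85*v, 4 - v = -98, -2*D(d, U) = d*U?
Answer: 7*I*sqrt(2381830114)/34598 ≈ 9.8742*I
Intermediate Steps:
D(d, U) = -U*d/2 (D(d, U) = -d*U/2 = -U*d/2)
v = 102 (v = 4 - 1*(-98) = 4 + 98 = 102)
R = 8612 (R = -58 + 85*102 = -58 + 8670 = 8612)
sqrt(D(-195, -1) + 1/(-25911 + R)) = sqrt(-1/2*(-1)*(-195) + 1/(-25911 + 8612)) = sqrt(-195/2 + 1/(-17299)) = sqrt(-195/2 - 1/17299) = sqrt(-3373307/34598) = 7*I*sqrt(2381830114)/34598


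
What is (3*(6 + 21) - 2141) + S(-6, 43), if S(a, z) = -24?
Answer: -2084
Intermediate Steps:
(3*(6 + 21) - 2141) + S(-6, 43) = (3*(6 + 21) - 2141) - 24 = (3*27 - 2141) - 24 = (81 - 2141) - 24 = -2060 - 24 = -2084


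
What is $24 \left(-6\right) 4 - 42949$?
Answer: $-43525$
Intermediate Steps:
$24 \left(-6\right) 4 - 42949 = \left(-144\right) 4 - 42949 = -576 - 42949 = -43525$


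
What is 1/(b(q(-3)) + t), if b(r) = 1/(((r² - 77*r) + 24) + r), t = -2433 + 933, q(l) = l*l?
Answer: -579/868501 ≈ -0.00066667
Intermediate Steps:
q(l) = l²
t = -1500
b(r) = 1/(24 + r² - 76*r) (b(r) = 1/((24 + r² - 77*r) + r) = 1/(24 + r² - 76*r))
1/(b(q(-3)) + t) = 1/(1/(24 + ((-3)²)² - 76*(-3)²) - 1500) = 1/(1/(24 + 9² - 76*9) - 1500) = 1/(1/(24 + 81 - 684) - 1500) = 1/(1/(-579) - 1500) = 1/(-1/579 - 1500) = 1/(-868501/579) = -579/868501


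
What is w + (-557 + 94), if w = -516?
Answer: -979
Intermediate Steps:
w + (-557 + 94) = -516 + (-557 + 94) = -516 - 463 = -979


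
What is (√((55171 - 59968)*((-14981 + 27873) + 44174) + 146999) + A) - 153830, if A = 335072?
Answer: 181242 + I*√273598603 ≈ 1.8124e+5 + 16541.0*I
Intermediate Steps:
(√((55171 - 59968)*((-14981 + 27873) + 44174) + 146999) + A) - 153830 = (√((55171 - 59968)*((-14981 + 27873) + 44174) + 146999) + 335072) - 153830 = (√(-4797*(12892 + 44174) + 146999) + 335072) - 153830 = (√(-4797*57066 + 146999) + 335072) - 153830 = (√(-273745602 + 146999) + 335072) - 153830 = (√(-273598603) + 335072) - 153830 = (I*√273598603 + 335072) - 153830 = (335072 + I*√273598603) - 153830 = 181242 + I*√273598603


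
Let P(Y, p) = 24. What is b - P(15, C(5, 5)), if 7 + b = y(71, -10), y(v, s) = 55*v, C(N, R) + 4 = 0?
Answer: 3874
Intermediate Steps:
C(N, R) = -4 (C(N, R) = -4 + 0 = -4)
b = 3898 (b = -7 + 55*71 = -7 + 3905 = 3898)
b - P(15, C(5, 5)) = 3898 - 1*24 = 3898 - 24 = 3874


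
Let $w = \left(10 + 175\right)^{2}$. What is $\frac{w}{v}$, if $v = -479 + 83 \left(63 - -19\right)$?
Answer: $\frac{925}{171} \approx 5.4094$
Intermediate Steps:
$w = 34225$ ($w = 185^{2} = 34225$)
$v = 6327$ ($v = -479 + 83 \left(63 + 19\right) = -479 + 83 \cdot 82 = -479 + 6806 = 6327$)
$\frac{w}{v} = \frac{34225}{6327} = 34225 \cdot \frac{1}{6327} = \frac{925}{171}$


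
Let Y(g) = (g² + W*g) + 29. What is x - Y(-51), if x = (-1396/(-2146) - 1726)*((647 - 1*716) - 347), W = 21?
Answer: 768467993/1073 ≈ 7.1619e+5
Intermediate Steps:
Y(g) = 29 + g² + 21*g (Y(g) = (g² + 21*g) + 29 = 29 + g² + 21*g)
x = 770140800/1073 (x = (-1396*(-1/2146) - 1726)*((647 - 716) - 347) = (698/1073 - 1726)*(-69 - 347) = -1851300/1073*(-416) = 770140800/1073 ≈ 7.1775e+5)
x - Y(-51) = 770140800/1073 - (29 + (-51)² + 21*(-51)) = 770140800/1073 - (29 + 2601 - 1071) = 770140800/1073 - 1*1559 = 770140800/1073 - 1559 = 768467993/1073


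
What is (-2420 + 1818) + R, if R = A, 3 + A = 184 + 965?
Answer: 544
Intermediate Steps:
A = 1146 (A = -3 + (184 + 965) = -3 + 1149 = 1146)
R = 1146
(-2420 + 1818) + R = (-2420 + 1818) + 1146 = -602 + 1146 = 544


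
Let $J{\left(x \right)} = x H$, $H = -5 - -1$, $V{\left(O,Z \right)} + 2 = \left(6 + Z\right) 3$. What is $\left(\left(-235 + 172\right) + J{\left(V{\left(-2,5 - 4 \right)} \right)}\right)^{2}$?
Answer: $19321$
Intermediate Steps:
$V{\left(O,Z \right)} = 16 + 3 Z$ ($V{\left(O,Z \right)} = -2 + \left(6 + Z\right) 3 = -2 + \left(18 + 3 Z\right) = 16 + 3 Z$)
$H = -4$ ($H = -5 + 1 = -4$)
$J{\left(x \right)} = - 4 x$ ($J{\left(x \right)} = x \left(-4\right) = - 4 x$)
$\left(\left(-235 + 172\right) + J{\left(V{\left(-2,5 - 4 \right)} \right)}\right)^{2} = \left(\left(-235 + 172\right) - 4 \left(16 + 3 \left(5 - 4\right)\right)\right)^{2} = \left(-63 - 4 \left(16 + 3 \left(5 - 4\right)\right)\right)^{2} = \left(-63 - 4 \left(16 + 3 \cdot 1\right)\right)^{2} = \left(-63 - 4 \left(16 + 3\right)\right)^{2} = \left(-63 - 76\right)^{2} = \left(-139\right)^{2} = 19321$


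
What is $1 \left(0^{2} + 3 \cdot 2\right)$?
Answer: $6$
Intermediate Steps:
$1 \left(0^{2} + 3 \cdot 2\right) = 1 \left(0 + 6\right) = 1 \cdot 6 = 6$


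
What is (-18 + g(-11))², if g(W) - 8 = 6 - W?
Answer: 49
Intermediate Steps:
g(W) = 14 - W (g(W) = 8 + (6 - W) = 14 - W)
(-18 + g(-11))² = (-18 + (14 - 1*(-11)))² = (-18 + (14 + 11))² = (-18 + 25)² = 7² = 49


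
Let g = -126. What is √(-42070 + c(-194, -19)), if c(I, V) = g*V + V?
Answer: I*√39695 ≈ 199.24*I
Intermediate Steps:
c(I, V) = -125*V (c(I, V) = -126*V + V = -125*V)
√(-42070 + c(-194, -19)) = √(-42070 - 125*(-19)) = √(-42070 + 2375) = √(-39695) = I*√39695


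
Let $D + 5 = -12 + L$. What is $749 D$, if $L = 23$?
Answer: $4494$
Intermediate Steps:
$D = 6$ ($D = -5 + \left(-12 + 23\right) = -5 + 11 = 6$)
$749 D = 749 \cdot 6 = 4494$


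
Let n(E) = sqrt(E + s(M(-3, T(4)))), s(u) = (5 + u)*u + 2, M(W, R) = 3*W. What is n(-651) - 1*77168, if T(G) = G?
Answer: -77168 + I*sqrt(613) ≈ -77168.0 + 24.759*I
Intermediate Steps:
s(u) = 2 + u*(5 + u) (s(u) = u*(5 + u) + 2 = 2 + u*(5 + u))
n(E) = sqrt(38 + E) (n(E) = sqrt(E + (2 + (3*(-3))**2 + 5*(3*(-3)))) = sqrt(E + (2 + (-9)**2 + 5*(-9))) = sqrt(E + (2 + 81 - 45)) = sqrt(E + 38) = sqrt(38 + E))
n(-651) - 1*77168 = sqrt(38 - 651) - 1*77168 = sqrt(-613) - 77168 = I*sqrt(613) - 77168 = -77168 + I*sqrt(613)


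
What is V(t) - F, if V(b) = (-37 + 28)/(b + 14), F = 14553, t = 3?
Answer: -247410/17 ≈ -14554.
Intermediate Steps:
V(b) = -9/(14 + b)
V(t) - F = -9/(14 + 3) - 1*14553 = -9/17 - 14553 = -247410/17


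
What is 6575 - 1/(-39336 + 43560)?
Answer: 27772799/4224 ≈ 6575.0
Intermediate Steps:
6575 - 1/(-39336 + 43560) = 6575 - 1/4224 = 27772799/4224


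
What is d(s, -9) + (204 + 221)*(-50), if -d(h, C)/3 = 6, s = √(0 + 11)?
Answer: -21268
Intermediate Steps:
s = √11 ≈ 3.3166
d(h, C) = -18 (d(h, C) = -3*6 = -18)
d(s, -9) + (204 + 221)*(-50) = -18 + (204 + 221)*(-50) = -18 + 425*(-50) = -18 - 21250 = -21268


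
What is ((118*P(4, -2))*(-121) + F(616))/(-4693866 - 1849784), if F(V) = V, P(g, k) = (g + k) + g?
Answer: 42526/3271825 ≈ 0.012998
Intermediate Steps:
P(g, k) = k + 2*g
((118*P(4, -2))*(-121) + F(616))/(-4693866 - 1849784) = ((118*(-2 + 2*4))*(-121) + 616)/(-4693866 - 1849784) = ((118*(-2 + 8))*(-121) + 616)/(-6543650) = ((118*6)*(-121) + 616)*(-1/6543650) = (708*(-121) + 616)*(-1/6543650) = (-85668 + 616)*(-1/6543650) = -85052*(-1/6543650) = 42526/3271825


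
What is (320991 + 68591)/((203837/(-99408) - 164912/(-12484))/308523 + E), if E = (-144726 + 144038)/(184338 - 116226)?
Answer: -410198642296123890528/10597470197279 ≈ -3.8707e+7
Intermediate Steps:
E = -1/99 (E = -688/68112 = -688*1/68112 = -1/99 ≈ -0.010101)
(320991 + 68591)/((203837/(-99408) - 164912/(-12484))/308523 + E) = (320991 + 68591)/((203837/(-99408) - 164912/(-12484))/308523 - 1/99) = 389582/((203837*(-1/99408) - 164912*(-1/12484))*(1/308523) - 1/99) = 389582/((-203837/99408 + 41228/3121)*(1/308523) - 1/99) = 389582/((3462217747/310252368)*(1/308523) - 1/99) = 389582/(3462217747/95719991332464 - 1/99) = 389582/(-10597470197279/1052919904657104) = 389582*(-1052919904657104/10597470197279) = -410198642296123890528/10597470197279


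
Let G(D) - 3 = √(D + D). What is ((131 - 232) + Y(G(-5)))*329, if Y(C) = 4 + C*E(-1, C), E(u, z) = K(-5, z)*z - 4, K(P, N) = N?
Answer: -56588 + 4277*I*√10 ≈ -56588.0 + 13525.0*I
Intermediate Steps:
E(u, z) = -4 + z² (E(u, z) = z*z - 4 = z² - 4 = -4 + z²)
G(D) = 3 + √2*√D (G(D) = 3 + √(D + D) = 3 + √(2*D) = 3 + √2*√D)
Y(C) = 4 + C*(-4 + C²)
((131 - 232) + Y(G(-5)))*329 = ((131 - 232) + (4 + (3 + √2*√(-5))*(-4 + (3 + √2*√(-5))²)))*329 = (-101 + (4 + (3 + √2*(I*√5))*(-4 + (3 + √2*(I*√5))²)))*329 = (-101 + (4 + (3 + I*√10)*(-4 + (3 + I*√10)²)))*329 = (-101 + (4 + (-4 + (3 + I*√10)²)*(3 + I*√10)))*329 = (-97 + (-4 + (3 + I*√10)²)*(3 + I*√10))*329 = -31913 + 329*(-4 + (3 + I*√10)²)*(3 + I*√10)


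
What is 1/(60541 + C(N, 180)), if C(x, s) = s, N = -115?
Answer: 1/60721 ≈ 1.6469e-5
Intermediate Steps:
1/(60541 + C(N, 180)) = 1/(60541 + 180) = 1/60721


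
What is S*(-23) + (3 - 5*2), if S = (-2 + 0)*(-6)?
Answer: -283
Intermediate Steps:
S = 12 (S = -2*(-6) = 12)
S*(-23) + (3 - 5*2) = 12*(-23) + (3 - 5*2) = -276 + (3 - 10) = -276 - 7 = -283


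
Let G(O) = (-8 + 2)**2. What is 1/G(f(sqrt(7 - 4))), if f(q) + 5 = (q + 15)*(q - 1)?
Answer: 1/36 ≈ 0.027778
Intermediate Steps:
f(q) = -5 + (-1 + q)*(15 + q) (f(q) = -5 + (q + 15)*(q - 1) = -5 + (15 + q)*(-1 + q) = -5 + (-1 + q)*(15 + q))
G(O) = 36 (G(O) = (-6)**2 = 36)
1/G(f(sqrt(7 - 4))) = 1/36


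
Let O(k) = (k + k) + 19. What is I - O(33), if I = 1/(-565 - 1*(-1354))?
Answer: -67064/789 ≈ -84.999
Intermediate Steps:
O(k) = 19 + 2*k (O(k) = 2*k + 19 = 19 + 2*k)
I = 1/789 (I = 1/(-565 + 1354) = 1/789 ≈ 0.0012674)
I - O(33) = 1/789 - (19 + 2*33) = 1/789 - (19 + 66) = 1/789 - 1*85 = 1/789 - 85 = -67064/789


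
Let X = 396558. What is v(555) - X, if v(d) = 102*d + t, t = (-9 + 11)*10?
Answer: -339928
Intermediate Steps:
t = 20 (t = 2*10 = 20)
v(d) = 20 + 102*d (v(d) = 102*d + 20 = 20 + 102*d)
v(555) - X = (20 + 102*555) - 1*396558 = (20 + 56610) - 396558 = 56630 - 396558 = -339928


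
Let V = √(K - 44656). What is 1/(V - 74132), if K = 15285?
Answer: -74132/5495582795 - I*√29371/5495582795 ≈ -1.3489e-5 - 3.1185e-8*I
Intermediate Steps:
V = I*√29371 (V = √(15285 - 44656) = √(-29371) = I*√29371 ≈ 171.38*I)
1/(V - 74132) = 1/(I*√29371 - 74132) = 1/(-74132 + I*√29371)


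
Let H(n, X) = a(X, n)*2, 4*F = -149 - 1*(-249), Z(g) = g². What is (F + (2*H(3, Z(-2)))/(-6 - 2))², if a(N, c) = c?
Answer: 2209/4 ≈ 552.25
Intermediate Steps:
F = 25 (F = (-149 - 1*(-249))/4 = (-149 + 249)/4 = (¼)*100 = 25)
H(n, X) = 2*n (H(n, X) = n*2 = 2*n)
(F + (2*H(3, Z(-2)))/(-6 - 2))² = (25 + (2*(2*3))/(-6 - 2))² = (25 + (2*6)/(-8))² = (25 + 12*(-⅛))² = (25 - 3/2)² = (47/2)² = 2209/4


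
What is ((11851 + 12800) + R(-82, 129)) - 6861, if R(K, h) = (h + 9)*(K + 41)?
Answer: 12132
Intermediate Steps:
R(K, h) = (9 + h)*(41 + K)
((11851 + 12800) + R(-82, 129)) - 6861 = ((11851 + 12800) + (369 + 9*(-82) + 41*129 - 82*129)) - 6861 = (24651 + (369 - 738 + 5289 - 10578)) - 6861 = (24651 - 5658) - 6861 = 18993 - 6861 = 12132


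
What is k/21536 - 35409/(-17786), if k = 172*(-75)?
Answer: 66641103/47879912 ≈ 1.3918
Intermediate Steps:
k = -12900
k/21536 - 35409/(-17786) = -12900/21536 - 35409/(-17786) = -12900*1/21536 - 35409*(-1/17786) = -3225/5384 + 35409/17786 = 66641103/47879912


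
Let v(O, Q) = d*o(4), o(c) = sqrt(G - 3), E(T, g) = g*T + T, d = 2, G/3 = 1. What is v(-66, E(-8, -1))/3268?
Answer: 0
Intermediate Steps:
G = 3 (G = 3*1 = 3)
E(T, g) = T + T*g (E(T, g) = T*g + T = T + T*g)
o(c) = 0 (o(c) = sqrt(3 - 3) = sqrt(0) = 0)
v(O, Q) = 0 (v(O, Q) = 2*0 = 0)
v(-66, E(-8, -1))/3268 = 0/3268 = 0*(1/3268) = 0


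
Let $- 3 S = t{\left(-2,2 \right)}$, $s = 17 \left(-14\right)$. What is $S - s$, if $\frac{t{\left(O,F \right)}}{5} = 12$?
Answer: $218$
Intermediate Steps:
$t{\left(O,F \right)} = 60$ ($t{\left(O,F \right)} = 5 \cdot 12 = 60$)
$s = -238$
$S = -20$ ($S = \left(- \frac{1}{3}\right) 60 = -20$)
$S - s = -20 - -238 = -20 + 238 = 218$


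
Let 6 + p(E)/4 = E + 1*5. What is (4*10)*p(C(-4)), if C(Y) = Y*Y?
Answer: 2400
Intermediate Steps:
C(Y) = Y²
p(E) = -4 + 4*E (p(E) = -24 + 4*(E + 1*5) = -24 + 4*(E + 5) = -24 + 4*(5 + E) = -24 + (20 + 4*E) = -4 + 4*E)
(4*10)*p(C(-4)) = (4*10)*(-4 + 4*(-4)²) = 40*(-4 + 4*16) = 40*(-4 + 64) = 40*60 = 2400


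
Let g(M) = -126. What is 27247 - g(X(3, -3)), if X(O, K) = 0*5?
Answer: 27373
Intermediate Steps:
X(O, K) = 0
27247 - g(X(3, -3)) = 27247 - 1*(-126) = 27247 + 126 = 27373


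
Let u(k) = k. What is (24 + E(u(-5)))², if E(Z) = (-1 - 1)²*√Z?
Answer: 496 + 192*I*√5 ≈ 496.0 + 429.33*I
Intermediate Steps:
E(Z) = 4*√Z (E(Z) = (-2)²*√Z = 4*√Z)
(24 + E(u(-5)))² = (24 + 4*√(-5))² = (24 + 4*(I*√5))² = (24 + 4*I*√5)²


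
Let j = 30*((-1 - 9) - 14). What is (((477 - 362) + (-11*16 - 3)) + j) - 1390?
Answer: -2174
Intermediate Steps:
j = -720 (j = 30*(-10 - 14) = 30*(-24) = -720)
(((477 - 362) + (-11*16 - 3)) + j) - 1390 = (((477 - 362) + (-11*16 - 3)) - 720) - 1390 = ((115 + (-176 - 3)) - 720) - 1390 = ((115 - 179) - 720) - 1390 = (-64 - 720) - 1390 = -784 - 1390 = -2174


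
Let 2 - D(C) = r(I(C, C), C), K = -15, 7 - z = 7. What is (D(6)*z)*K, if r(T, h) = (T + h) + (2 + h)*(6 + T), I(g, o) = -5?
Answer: 0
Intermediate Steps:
z = 0 (z = 7 - 1*7 = 7 - 7 = 0)
r(T, h) = T + h + (2 + h)*(6 + T)
D(C) = 5 - 2*C (D(C) = 2 - (12 + 3*(-5) + 7*C - 5*C) = 2 - (12 - 15 + 7*C - 5*C) = 2 - (-3 + 2*C) = 2 + (3 - 2*C) = 5 - 2*C)
(D(6)*z)*K = ((5 - 2*6)*0)*(-15) = ((5 - 12)*0)*(-15) = -7*0*(-15) = 0*(-15) = 0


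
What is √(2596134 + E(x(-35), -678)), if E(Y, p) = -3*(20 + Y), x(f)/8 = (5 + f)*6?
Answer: √2600394 ≈ 1612.6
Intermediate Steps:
x(f) = 240 + 48*f (x(f) = 8*((5 + f)*6) = 8*(30 + 6*f) = 240 + 48*f)
E(Y, p) = -60 - 3*Y
√(2596134 + E(x(-35), -678)) = √(2596134 + (-60 - 3*(240 + 48*(-35)))) = √(2596134 + (-60 - 3*(240 - 1680))) = √(2596134 + (-60 - 3*(-1440))) = √(2596134 + (-60 + 4320)) = √(2596134 + 4260) = √2600394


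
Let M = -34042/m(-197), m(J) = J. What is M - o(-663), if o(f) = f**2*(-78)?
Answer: 6754451296/197 ≈ 3.4287e+7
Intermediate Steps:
o(f) = -78*f**2
M = 34042/197 (M = -34042/(-197) = -34042*(-1/197) = 34042/197 ≈ 172.80)
M - o(-663) = 34042/197 - (-78)*(-663)**2 = 34042/197 - (-78)*439569 = 34042/197 - 1*(-34286382) = 34042/197 + 34286382 = 6754451296/197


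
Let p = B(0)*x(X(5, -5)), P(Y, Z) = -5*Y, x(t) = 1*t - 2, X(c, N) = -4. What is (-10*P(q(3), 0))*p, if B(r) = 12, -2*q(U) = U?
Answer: 5400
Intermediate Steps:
q(U) = -U/2
x(t) = -2 + t (x(t) = t - 2 = -2 + t)
p = -72 (p = 12*(-2 - 4) = 12*(-6) = -72)
(-10*P(q(3), 0))*p = -(-50)*(-1/2*3)*(-72) = -(-50)*(-3)/2*(-72) = -10*15/2*(-72) = -75*(-72) = 5400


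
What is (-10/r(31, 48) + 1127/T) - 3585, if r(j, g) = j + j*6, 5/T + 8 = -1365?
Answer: -339669282/1085 ≈ -3.1306e+5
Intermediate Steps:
T = -5/1373 (T = 5/(-8 - 1365) = 5/(-1373) = 5*(-1/1373) = -5/1373 ≈ -0.0036417)
r(j, g) = 7*j (r(j, g) = j + 6*j = 7*j)
(-10/r(31, 48) + 1127/T) - 3585 = (-10/(7*31) + 1127/(-5/1373)) - 3585 = (-10/217 + 1127*(-1373/5)) - 3585 = (-10*1/217 - 1547371/5) - 3585 = (-10/217 - 1547371/5) - 3585 = -335779557/1085 - 3585 = -339669282/1085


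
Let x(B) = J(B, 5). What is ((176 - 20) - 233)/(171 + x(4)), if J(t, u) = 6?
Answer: -77/177 ≈ -0.43503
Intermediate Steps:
x(B) = 6
((176 - 20) - 233)/(171 + x(4)) = ((176 - 20) - 233)/(171 + 6) = (156 - 233)/177 = -77*1/177 = -77/177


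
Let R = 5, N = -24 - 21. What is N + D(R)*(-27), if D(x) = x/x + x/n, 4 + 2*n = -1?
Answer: -18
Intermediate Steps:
n = -5/2 (n = -2 + (½)*(-1) = -2 - ½ = -5/2 ≈ -2.5000)
N = -45
D(x) = 1 - 2*x/5 (D(x) = x/x + x/(-5/2) = 1 + x*(-⅖) = 1 - 2*x/5)
N + D(R)*(-27) = -45 + (1 - ⅖*5)*(-27) = -45 + (1 - 2)*(-27) = -45 - 1*(-27) = -45 + 27 = -18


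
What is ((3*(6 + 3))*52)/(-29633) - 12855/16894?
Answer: -404651391/500619902 ≈ -0.80830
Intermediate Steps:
((3*(6 + 3))*52)/(-29633) - 12855/16894 = ((3*9)*52)*(-1/29633) - 12855*1/16894 = (27*52)*(-1/29633) - 12855/16894 = 1404*(-1/29633) - 12855/16894 = -1404/29633 - 12855/16894 = -404651391/500619902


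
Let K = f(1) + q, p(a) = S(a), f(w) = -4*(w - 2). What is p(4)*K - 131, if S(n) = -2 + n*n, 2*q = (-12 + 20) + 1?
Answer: -12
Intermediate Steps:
q = 9/2 (q = ((-12 + 20) + 1)/2 = (8 + 1)/2 = (1/2)*9 = 9/2 ≈ 4.5000)
f(w) = 8 - 4*w (f(w) = -4*(-2 + w) = 8 - 4*w)
S(n) = -2 + n**2
p(a) = -2 + a**2
K = 17/2 (K = (8 - 4*1) + 9/2 = (8 - 4) + 9/2 = 4 + 9/2 = 17/2 ≈ 8.5000)
p(4)*K - 131 = (-2 + 4**2)*(17/2) - 131 = (-2 + 16)*(17/2) - 131 = 14*(17/2) - 131 = 119 - 131 = -12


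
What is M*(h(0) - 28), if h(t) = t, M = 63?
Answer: -1764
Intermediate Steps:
M*(h(0) - 28) = 63*(0 - 28) = 63*(-28) = -1764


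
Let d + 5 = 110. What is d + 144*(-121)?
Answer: -17319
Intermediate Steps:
d = 105 (d = -5 + 110 = 105)
d + 144*(-121) = 105 + 144*(-121) = 105 - 17424 = -17319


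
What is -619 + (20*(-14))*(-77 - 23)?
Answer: 27381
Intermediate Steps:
-619 + (20*(-14))*(-77 - 23) = -619 - 280*(-100) = -619 + 28000 = 27381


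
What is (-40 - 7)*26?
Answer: -1222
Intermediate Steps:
(-40 - 7)*26 = -47*26 = -1222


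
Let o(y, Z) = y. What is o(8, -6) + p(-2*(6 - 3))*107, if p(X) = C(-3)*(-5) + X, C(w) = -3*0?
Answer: -634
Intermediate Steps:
C(w) = 0
p(X) = X (p(X) = 0*(-5) + X = 0 + X = X)
o(8, -6) + p(-2*(6 - 3))*107 = 8 - 2*(6 - 3)*107 = 8 - 2*3*107 = 8 - 6*107 = 8 - 642 = -634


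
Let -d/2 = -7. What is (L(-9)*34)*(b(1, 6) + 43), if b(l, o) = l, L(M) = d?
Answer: 20944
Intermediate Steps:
d = 14 (d = -2*(-7) = 14)
L(M) = 14
(L(-9)*34)*(b(1, 6) + 43) = (14*34)*(1 + 43) = 476*44 = 20944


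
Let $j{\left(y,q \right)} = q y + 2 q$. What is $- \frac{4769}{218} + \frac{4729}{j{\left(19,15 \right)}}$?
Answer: $- \frac{471313}{68670} \approx -6.8634$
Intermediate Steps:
$j{\left(y,q \right)} = 2 q + q y$
$- \frac{4769}{218} + \frac{4729}{j{\left(19,15 \right)}} = - \frac{4769}{218} + \frac{4729}{15 \left(2 + 19\right)} = \left(-4769\right) \frac{1}{218} + \frac{4729}{15 \cdot 21} = - \frac{4769}{218} + \frac{4729}{315} = - \frac{471313}{68670}$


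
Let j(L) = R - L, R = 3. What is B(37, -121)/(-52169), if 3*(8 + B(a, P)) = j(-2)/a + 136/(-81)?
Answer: 76555/469051479 ≈ 0.00016321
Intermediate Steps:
j(L) = 3 - L
B(a, P) = -2080/243 + 5/(3*a) (B(a, P) = -8 + ((3 - 1*(-2))/a + 136/(-81))/3 = -8 + ((3 + 2)/a + 136*(-1/81))/3 = -8 + (5/a - 136/81)/3 = -8 + (-136/81 + 5/a)/3 = -8 + (-136/243 + 5/(3*a)) = -2080/243 + 5/(3*a))
B(37, -121)/(-52169) = ((5/243)*(81 - 416*37)/37)/(-52169) = ((5/243)*(1/37)*(81 - 15392))*(-1/52169) = ((5/243)*(1/37)*(-15311))*(-1/52169) = -76555/8991*(-1/52169) = 76555/469051479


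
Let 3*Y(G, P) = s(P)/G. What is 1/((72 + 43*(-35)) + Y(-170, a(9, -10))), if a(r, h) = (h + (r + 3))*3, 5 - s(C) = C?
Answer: -510/730829 ≈ -0.00069784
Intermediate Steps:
s(C) = 5 - C
a(r, h) = 9 + 3*h + 3*r (a(r, h) = (h + (3 + r))*3 = (3 + h + r)*3 = 9 + 3*h + 3*r)
Y(G, P) = (5 - P)/(3*G) (Y(G, P) = ((5 - P)/G)/3 = (5 - P)/(3*G))
1/((72 + 43*(-35)) + Y(-170, a(9, -10))) = 1/((72 + 43*(-35)) + (⅓)*(5 - (9 + 3*(-10) + 3*9))/(-170)) = 1/((72 - 1505) + (⅓)*(-1/170)*(5 - (9 - 30 + 27))) = 1/(-1433 + (⅓)*(-1/170)*(5 - 1*6)) = 1/(-1433 + (⅓)*(-1/170)*(5 - 6)) = 1/(-1433 + (⅓)*(-1/170)*(-1)) = 1/(-1433 + 1/510) = 1/(-730829/510) = -510/730829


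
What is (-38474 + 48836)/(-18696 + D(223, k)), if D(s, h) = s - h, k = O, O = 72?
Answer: -10362/18545 ≈ -0.55875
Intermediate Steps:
k = 72
(-38474 + 48836)/(-18696 + D(223, k)) = (-38474 + 48836)/(-18696 + (223 - 1*72)) = 10362/(-18696 + (223 - 72)) = 10362/(-18696 + 151) = 10362/(-18545) = 10362*(-1/18545) = -10362/18545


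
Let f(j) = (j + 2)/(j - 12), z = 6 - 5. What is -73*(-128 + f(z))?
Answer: 103003/11 ≈ 9363.9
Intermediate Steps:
z = 1
f(j) = (2 + j)/(-12 + j)
-73*(-128 + f(z)) = -73*(-128 + (2 + 1)/(-12 + 1)) = -73*(-128 + 3/(-11)) = -73*(-128 - 1/11*3) = -73*(-128 - 3/11) = -73*(-1411/11) = 103003/11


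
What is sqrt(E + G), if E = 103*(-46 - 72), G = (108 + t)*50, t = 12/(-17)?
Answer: I*sqrt(1962106)/17 ≈ 82.397*I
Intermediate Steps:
t = -12/17 (t = 12*(-1/17) = -12/17 ≈ -0.70588)
G = 91200/17 (G = (108 - 12/17)*50 = (1824/17)*50 = 91200/17 ≈ 5364.7)
E = -12154 (E = 103*(-118) = -12154)
sqrt(E + G) = sqrt(-12154 + 91200/17) = sqrt(-115418/17) = I*sqrt(1962106)/17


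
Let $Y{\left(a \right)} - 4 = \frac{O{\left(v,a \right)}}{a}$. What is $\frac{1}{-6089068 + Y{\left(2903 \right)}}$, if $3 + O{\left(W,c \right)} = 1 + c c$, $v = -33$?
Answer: $- \frac{2903}{17668125385} \approx -1.6431 \cdot 10^{-7}$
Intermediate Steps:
$O{\left(W,c \right)} = -2 + c^{2}$ ($O{\left(W,c \right)} = -3 + \left(1 + c c\right) = -3 + \left(1 + c^{2}\right) = -2 + c^{2}$)
$Y{\left(a \right)} = 4 + \frac{-2 + a^{2}}{a}$
$\frac{1}{-6089068 + Y{\left(2903 \right)}} = \frac{1}{-6089068 + \left(4 + 2903 - \frac{2}{2903}\right)} = \frac{1}{-6089068 + \frac{8439019}{2903}} = \frac{1}{- \frac{17668125385}{2903}} = - \frac{2903}{17668125385}$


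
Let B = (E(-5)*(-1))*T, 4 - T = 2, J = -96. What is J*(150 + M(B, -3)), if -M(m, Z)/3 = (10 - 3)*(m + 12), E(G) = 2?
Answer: 1728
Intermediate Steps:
T = 2 (T = 4 - 1*2 = 4 - 2 = 2)
B = -4 (B = (2*(-1))*2 = -2*2 = -4)
M(m, Z) = -252 - 21*m (M(m, Z) = -3*(10 - 3)*(m + 12) = -21*(12 + m) = -3*(84 + 7*m) = -252 - 21*m)
J*(150 + M(B, -3)) = -96*(150 + (-252 - 21*(-4))) = -96*(150 + (-252 + 84)) = -96*(150 - 168) = -96*(-18) = 1728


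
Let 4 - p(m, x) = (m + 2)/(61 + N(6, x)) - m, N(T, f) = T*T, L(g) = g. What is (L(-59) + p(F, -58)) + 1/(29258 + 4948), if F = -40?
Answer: -313908365/3317982 ≈ -94.608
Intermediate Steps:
N(T, f) = T²
p(m, x) = 386/97 + 96*m/97 (p(m, x) = 4 - ((m + 2)/(61 + 6²) - m) = 4 - ((2 + m)/(61 + 36) - m) = 4 - ((2 + m)/97 - m) = 4 - ((2 + m)*(1/97) - m) = 4 - ((2/97 + m/97) - m) = 4 - (2/97 - 96*m/97) = 4 + (-2/97 + 96*m/97) = 386/97 + 96*m/97)
(L(-59) + p(F, -58)) + 1/(29258 + 4948) = (-59 + (386/97 + (96/97)*(-40))) + 1/(29258 + 4948) = (-59 + (386/97 - 3840/97)) + 1/34206 = (-59 - 3454/97) + 1/34206 = -9177/97 + 1/34206 = -313908365/3317982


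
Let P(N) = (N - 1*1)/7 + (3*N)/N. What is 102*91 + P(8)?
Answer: 9286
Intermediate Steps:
P(N) = 20/7 + N/7 (P(N) = (N - 1)*(⅐) + 3 = (-1 + N)*(⅐) + 3 = (-⅐ + N/7) + 3 = 20/7 + N/7)
102*91 + P(8) = 102*91 + (20/7 + (⅐)*8) = 9282 + (20/7 + 8/7) = 9282 + 4 = 9286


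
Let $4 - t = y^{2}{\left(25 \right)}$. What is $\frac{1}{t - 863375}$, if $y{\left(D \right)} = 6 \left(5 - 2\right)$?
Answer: $- \frac{1}{863695} \approx -1.1578 \cdot 10^{-6}$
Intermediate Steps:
$y{\left(D \right)} = 18$ ($y{\left(D \right)} = 6 \cdot 3 = 18$)
$t = -320$ ($t = 4 - 18^{2} = 4 - 324 = -320$)
$\frac{1}{t - 863375} = \frac{1}{-320 - 863375} = \frac{1}{-863695} = - \frac{1}{863695}$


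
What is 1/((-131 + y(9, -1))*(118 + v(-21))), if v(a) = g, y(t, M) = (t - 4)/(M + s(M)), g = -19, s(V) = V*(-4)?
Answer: -1/12804 ≈ -7.8101e-5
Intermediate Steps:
s(V) = -4*V
y(t, M) = -(-4 + t)/(3*M) (y(t, M) = (t - 4)/(M - 4*M) = (-4 + t)/((-3*M)) = (-4 + t)*(-1/(3*M)) = -(-4 + t)/(3*M))
v(a) = -19
1/((-131 + y(9, -1))*(118 + v(-21))) = 1/((-131 + (⅓)*(4 - 1*9)/(-1))*(118 - 19)) = 1/(-131 + (⅓)*(-1)*(4 - 9)*99) = (1/99)/(-131 + (⅓)*(-1)*(-5)) = (1/99)/(-131 + 5/3) = (1/99)/(-388/3) = -3/388*1/99 = -1/12804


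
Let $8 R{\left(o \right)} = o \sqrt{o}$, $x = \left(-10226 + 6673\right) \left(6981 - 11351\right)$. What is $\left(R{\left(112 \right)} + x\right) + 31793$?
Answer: $15558403 + 56 \sqrt{7} \approx 1.5559 \cdot 10^{7}$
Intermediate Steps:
$x = 15526610$ ($x = \left(-3553\right) \left(-4370\right) = 15526610$)
$R{\left(o \right)} = \frac{o^{\frac{3}{2}}}{8}$ ($R{\left(o \right)} = \frac{o \sqrt{o}}{8} = \frac{o^{\frac{3}{2}}}{8}$)
$\left(R{\left(112 \right)} + x\right) + 31793 = \left(\frac{112^{\frac{3}{2}}}{8} + 15526610\right) + 31793 = \left(\frac{448 \sqrt{7}}{8} + 15526610\right) + 31793 = \left(56 \sqrt{7} + 15526610\right) + 31793 = \left(15526610 + 56 \sqrt{7}\right) + 31793 = 15558403 + 56 \sqrt{7}$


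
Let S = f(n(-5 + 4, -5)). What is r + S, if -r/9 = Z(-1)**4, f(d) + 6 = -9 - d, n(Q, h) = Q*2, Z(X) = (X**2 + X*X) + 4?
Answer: -11677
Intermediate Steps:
Z(X) = 4 + 2*X**2 (Z(X) = (X**2 + X**2) + 4 = 2*X**2 + 4 = 4 + 2*X**2)
n(Q, h) = 2*Q
f(d) = -15 - d (f(d) = -6 + (-9 - d) = -15 - d)
S = -13 (S = -15 - 2*(-5 + 4) = -15 - 2*(-1) = -15 - 1*(-2) = -15 + 2 = -13)
r = -11664 (r = -9*(4 + 2*(-1)**2)**4 = -9*(4 + 2*1)**4 = -9*(4 + 2)**4 = -9*6**4 = -9*1296 = -11664)
r + S = -11664 - 13 = -11677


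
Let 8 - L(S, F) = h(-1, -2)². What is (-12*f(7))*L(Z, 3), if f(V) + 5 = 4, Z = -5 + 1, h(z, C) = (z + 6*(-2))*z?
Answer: -1932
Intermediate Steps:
h(z, C) = z*(-12 + z) (h(z, C) = (z - 12)*z = (-12 + z)*z = z*(-12 + z))
Z = -4
f(V) = -1 (f(V) = -5 + 4 = -1)
L(S, F) = -161 (L(S, F) = 8 - (-(-12 - 1))² = 8 - (-1*(-13))² = 8 - 1*13² = 8 - 1*169 = 8 - 169 = -161)
(-12*f(7))*L(Z, 3) = -12*(-1)*(-161) = 12*(-161) = -1932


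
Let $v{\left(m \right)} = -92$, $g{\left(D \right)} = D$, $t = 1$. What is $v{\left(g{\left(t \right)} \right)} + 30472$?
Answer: $30380$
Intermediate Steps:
$v{\left(g{\left(t \right)} \right)} + 30472 = -92 + 30472 = 30380$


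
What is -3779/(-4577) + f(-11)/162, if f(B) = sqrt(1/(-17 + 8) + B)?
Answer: 3779/4577 + 5*I/243 ≈ 0.82565 + 0.020576*I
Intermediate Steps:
f(B) = sqrt(-1/9 + B) (f(B) = sqrt(1/(-9) + B) = sqrt(-1/9 + B))
-3779/(-4577) + f(-11)/162 = -3779/(-4577) + (sqrt(-1 + 9*(-11))/3)/162 = -3779*(-1/4577) + (sqrt(-1 - 99)/3)*(1/162) = 3779/4577 + (sqrt(-100)/3)*(1/162) = 3779/4577 + ((10*I)/3)*(1/162) = 3779/4577 + (10*I/3)*(1/162) = 3779/4577 + 5*I/243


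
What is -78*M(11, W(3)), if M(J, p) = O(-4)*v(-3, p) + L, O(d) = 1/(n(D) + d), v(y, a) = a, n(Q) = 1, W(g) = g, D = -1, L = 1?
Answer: 0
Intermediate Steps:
O(d) = 1/(1 + d)
M(J, p) = 1 - p/3 (M(J, p) = p/(1 - 4) + 1 = p/(-3) + 1 = -p/3 + 1 = 1 - p/3)
-78*M(11, W(3)) = -78*(1 - ⅓*3) = -78*(1 - 1) = -78*0 = 0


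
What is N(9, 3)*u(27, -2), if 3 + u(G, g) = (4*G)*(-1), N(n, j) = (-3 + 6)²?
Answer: -999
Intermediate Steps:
N(n, j) = 9 (N(n, j) = 3² = 9)
u(G, g) = -3 - 4*G (u(G, g) = -3 + (4*G)*(-1) = -3 - 4*G)
N(9, 3)*u(27, -2) = 9*(-3 - 4*27) = 9*(-3 - 108) = 9*(-111) = -999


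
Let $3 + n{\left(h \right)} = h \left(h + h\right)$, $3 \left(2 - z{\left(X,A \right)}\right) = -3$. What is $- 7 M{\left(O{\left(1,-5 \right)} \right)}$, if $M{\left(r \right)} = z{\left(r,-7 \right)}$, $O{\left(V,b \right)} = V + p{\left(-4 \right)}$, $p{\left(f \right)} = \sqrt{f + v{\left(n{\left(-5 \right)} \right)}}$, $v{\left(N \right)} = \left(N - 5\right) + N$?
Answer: $-21$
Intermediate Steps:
$z{\left(X,A \right)} = 3$ ($z{\left(X,A \right)} = 2 - -1 = 2 + 1 = 3$)
$n{\left(h \right)} = -3 + 2 h^{2}$ ($n{\left(h \right)} = -3 + h \left(h + h\right) = -3 + h 2 h = -3 + 2 h^{2}$)
$v{\left(N \right)} = -5 + 2 N$ ($v{\left(N \right)} = \left(-5 + N\right) + N = -5 + 2 N$)
$p{\left(f \right)} = \sqrt{89 + f}$ ($p{\left(f \right)} = \sqrt{f - \left(5 - 2 \left(-3 + 2 \left(-5\right)^{2}\right)\right)} = \sqrt{f - \left(5 - 2 \left(-3 + 2 \cdot 25\right)\right)} = \sqrt{f - \left(5 - 2 \left(-3 + 50\right)\right)} = \sqrt{f + \left(-5 + 2 \cdot 47\right)} = \sqrt{f + \left(-5 + 94\right)} = \sqrt{f + 89} = \sqrt{89 + f}$)
$O{\left(V,b \right)} = V + \sqrt{85}$ ($O{\left(V,b \right)} = V + \sqrt{89 - 4} = V + \sqrt{85}$)
$M{\left(r \right)} = 3$
$- 7 M{\left(O{\left(1,-5 \right)} \right)} = \left(-7\right) 3 = -21$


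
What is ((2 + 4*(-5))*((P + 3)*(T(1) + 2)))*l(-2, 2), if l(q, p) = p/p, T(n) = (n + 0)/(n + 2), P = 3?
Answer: -252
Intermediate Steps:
T(n) = n/(2 + n)
l(q, p) = 1
((2 + 4*(-5))*((P + 3)*(T(1) + 2)))*l(-2, 2) = ((2 + 4*(-5))*((3 + 3)*(1/(2 + 1) + 2)))*1 = ((2 - 20)*(6*(1/3 + 2)))*1 = -108*(1*(⅓) + 2)*1 = -108*(⅓ + 2)*1 = -108*7/3*1 = -18*14*1 = -252*1 = -252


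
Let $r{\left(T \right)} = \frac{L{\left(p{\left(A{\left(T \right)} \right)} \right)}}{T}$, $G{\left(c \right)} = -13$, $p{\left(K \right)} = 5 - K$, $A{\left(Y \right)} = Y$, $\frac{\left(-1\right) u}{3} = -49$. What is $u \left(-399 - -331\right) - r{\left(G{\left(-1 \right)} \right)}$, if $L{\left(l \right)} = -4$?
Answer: $- \frac{129952}{13} \approx -9996.3$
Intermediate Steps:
$u = 147$ ($u = \left(-3\right) \left(-49\right) = 147$)
$r{\left(T \right)} = - \frac{4}{T}$
$u \left(-399 - -331\right) - r{\left(G{\left(-1 \right)} \right)} = 147 \left(-399 - -331\right) - - \frac{4}{-13} = 147 \left(-399 + 331\right) - \left(-4\right) \left(- \frac{1}{13}\right) = 147 \left(-68\right) - \frac{4}{13} = -9996 - \frac{4}{13} = - \frac{129952}{13}$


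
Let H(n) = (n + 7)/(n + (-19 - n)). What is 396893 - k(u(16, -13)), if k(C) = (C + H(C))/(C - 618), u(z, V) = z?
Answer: 4539662415/11438 ≈ 3.9689e+5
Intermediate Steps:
H(n) = -7/19 - n/19 (H(n) = (7 + n)/(-19) = (7 + n)*(-1/19) = -7/19 - n/19)
k(C) = (-7/19 + 18*C/19)/(-618 + C) (k(C) = (C + (-7/19 - C/19))/(C - 618) = (-7/19 + 18*C/19)/(-618 + C))
396893 - k(u(16, -13)) = 396893 - (-7 + 18*16)/(19*(-618 + 16)) = 396893 - (-7 + 288)/(19*(-602)) = 396893 - (-1)*281/(19*602) = 396893 - 1*(-281/11438) = 396893 + 281/11438 = 4539662415/11438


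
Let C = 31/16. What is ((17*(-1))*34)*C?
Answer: -8959/8 ≈ -1119.9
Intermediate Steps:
C = 31/16 (C = 31*(1/16) = 31/16 ≈ 1.9375)
((17*(-1))*34)*C = ((17*(-1))*34)*(31/16) = -17*34*(31/16) = -578*31/16 = -8959/8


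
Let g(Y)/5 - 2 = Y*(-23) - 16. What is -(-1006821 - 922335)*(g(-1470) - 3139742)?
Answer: -5731063336872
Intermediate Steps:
g(Y) = -70 - 115*Y (g(Y) = 10 + 5*(Y*(-23) - 16) = 10 + 5*(-23*Y - 16) = 10 + 5*(-16 - 23*Y) = 10 + (-80 - 115*Y) = -70 - 115*Y)
-(-1006821 - 922335)*(g(-1470) - 3139742) = -(-1006821 - 922335)*((-70 - 115*(-1470)) - 3139742) = -(-1929156)*((-70 + 169050) - 3139742) = -(-1929156)*(168980 - 3139742) = -(-1929156)*(-2970762) = -1*5731063336872 = -5731063336872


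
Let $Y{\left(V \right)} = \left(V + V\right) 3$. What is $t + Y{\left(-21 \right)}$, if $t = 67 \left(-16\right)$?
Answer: $-1198$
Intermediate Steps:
$Y{\left(V \right)} = 6 V$ ($Y{\left(V \right)} = 2 V 3 = 6 V$)
$t = -1072$
$t + Y{\left(-21 \right)} = -1072 + 6 \left(-21\right) = -1072 - 126 = -1198$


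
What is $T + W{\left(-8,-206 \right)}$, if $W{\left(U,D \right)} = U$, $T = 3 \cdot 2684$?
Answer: $8044$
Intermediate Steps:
$T = 8052$
$T + W{\left(-8,-206 \right)} = 8052 - 8 = 8044$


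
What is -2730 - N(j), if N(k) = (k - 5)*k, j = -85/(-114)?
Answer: -35437855/12996 ≈ -2726.8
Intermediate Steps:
j = 85/114 (j = -85*(-1/114) = 85/114 ≈ 0.74561)
N(k) = k*(-5 + k) (N(k) = (-5 + k)*k = k*(-5 + k))
-2730 - N(j) = -2730 - 85*(-5 + 85/114)/114 = -2730 - 85*(-485)/(114*114) = -2730 - 1*(-41225/12996) = -2730 + 41225/12996 = -35437855/12996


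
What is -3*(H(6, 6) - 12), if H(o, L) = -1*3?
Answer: 45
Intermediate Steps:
H(o, L) = -3
-3*(H(6, 6) - 12) = -3*(-3 - 12) = -3*(-15) = 45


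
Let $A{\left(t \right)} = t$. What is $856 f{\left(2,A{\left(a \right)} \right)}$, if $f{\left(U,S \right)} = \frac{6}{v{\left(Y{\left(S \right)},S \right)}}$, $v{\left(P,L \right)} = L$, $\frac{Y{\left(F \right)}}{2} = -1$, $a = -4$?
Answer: $-1284$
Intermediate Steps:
$Y{\left(F \right)} = -2$ ($Y{\left(F \right)} = 2 \left(-1\right) = -2$)
$f{\left(U,S \right)} = \frac{6}{S}$
$856 f{\left(2,A{\left(a \right)} \right)} = 856 \frac{6}{-4} = 856 \cdot 6 \left(- \frac{1}{4}\right) = 856 \left(- \frac{3}{2}\right) = -1284$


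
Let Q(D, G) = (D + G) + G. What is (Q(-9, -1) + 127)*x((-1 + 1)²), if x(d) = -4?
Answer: -464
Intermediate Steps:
Q(D, G) = D + 2*G
(Q(-9, -1) + 127)*x((-1 + 1)²) = ((-9 + 2*(-1)) + 127)*(-4) = ((-9 - 2) + 127)*(-4) = (-11 + 127)*(-4) = 116*(-4) = -464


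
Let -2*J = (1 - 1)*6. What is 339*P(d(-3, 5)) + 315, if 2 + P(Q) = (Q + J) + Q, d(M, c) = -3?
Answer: -2397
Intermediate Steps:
J = 0 (J = -(1 - 1)*6/2 = -0*6 = -½*0 = 0)
P(Q) = -2 + 2*Q (P(Q) = -2 + ((Q + 0) + Q) = -2 + (Q + Q) = -2 + 2*Q)
339*P(d(-3, 5)) + 315 = 339*(-2 + 2*(-3)) + 315 = 339*(-2 - 6) + 315 = 339*(-8) + 315 = -2712 + 315 = -2397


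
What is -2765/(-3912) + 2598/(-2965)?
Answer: -1965151/11599080 ≈ -0.16942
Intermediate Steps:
-2765/(-3912) + 2598/(-2965) = -2765*(-1/3912) + 2598*(-1/2965) = 2765/3912 - 2598/2965 = -1965151/11599080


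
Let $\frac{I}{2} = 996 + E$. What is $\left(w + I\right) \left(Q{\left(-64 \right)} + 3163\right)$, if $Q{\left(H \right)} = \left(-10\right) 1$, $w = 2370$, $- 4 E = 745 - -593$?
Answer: $11644029$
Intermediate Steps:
$E = - \frac{669}{2}$ ($E = - \frac{745 - -593}{4} = - \frac{745 + 593}{4} = \left(- \frac{1}{4}\right) 1338 = - \frac{669}{2} \approx -334.5$)
$I = 1323$ ($I = 2 \left(996 - \frac{669}{2}\right) = 2 \cdot \frac{1323}{2} = 1323$)
$Q{\left(H \right)} = -10$
$\left(w + I\right) \left(Q{\left(-64 \right)} + 3163\right) = \left(2370 + 1323\right) \left(-10 + 3163\right) = 3693 \cdot 3153 = 11644029$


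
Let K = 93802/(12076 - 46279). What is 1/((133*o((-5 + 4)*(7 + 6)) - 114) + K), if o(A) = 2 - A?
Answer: 34203/64242041 ≈ 0.00053241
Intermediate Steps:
K = -93802/34203 (K = 93802/(-34203) = 93802*(-1/34203) = -93802/34203 ≈ -2.7425)
1/((133*o((-5 + 4)*(7 + 6)) - 114) + K) = 1/((133*(2 - (-5 + 4)*(7 + 6)) - 114) - 93802/34203) = 1/((133*(2 - (-1)*13) - 114) - 93802/34203) = 1/((133*(2 - 1*(-13)) - 114) - 93802/34203) = 1/((133*(2 + 13) - 114) - 93802/34203) = 1/((133*15 - 114) - 93802/34203) = 1/((1995 - 114) - 93802/34203) = 1/(1881 - 93802/34203) = 1/(64242041/34203) = 34203/64242041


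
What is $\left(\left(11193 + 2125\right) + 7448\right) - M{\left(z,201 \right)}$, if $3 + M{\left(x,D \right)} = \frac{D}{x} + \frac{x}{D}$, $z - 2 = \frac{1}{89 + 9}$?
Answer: $\frac{80206179101}{3880506} \approx 20669.0$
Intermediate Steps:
$z = \frac{197}{98}$ ($z = 2 + \frac{1}{89 + 9} = 2 + \frac{1}{98} = \frac{197}{98} \approx 2.0102$)
$M{\left(x,D \right)} = -3 + \frac{D}{x} + \frac{x}{D}$ ($M{\left(x,D \right)} = -3 + \left(\frac{D}{x} + \frac{x}{D}\right) = -3 + \frac{D}{x} + \frac{x}{D}$)
$\left(\left(11193 + 2125\right) + 7448\right) - M{\left(z,201 \right)} = \left(\left(11193 + 2125\right) + 7448\right) - \left(-3 + \frac{201}{\frac{197}{98}} + \frac{197}{98 \cdot 201}\right) = \left(13318 + 7448\right) - \left(-3 + 201 \cdot \frac{98}{197} + \frac{197}{98} \cdot \frac{1}{201}\right) = 20766 - \left(-3 + \frac{19698}{197} + \frac{197}{19698}\right) = 20766 - \frac{376408495}{3880506} = \frac{80206179101}{3880506}$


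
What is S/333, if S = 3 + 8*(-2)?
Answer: -13/333 ≈ -0.039039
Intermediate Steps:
S = -13 (S = 3 - 16 = -13)
S/333 = -13/333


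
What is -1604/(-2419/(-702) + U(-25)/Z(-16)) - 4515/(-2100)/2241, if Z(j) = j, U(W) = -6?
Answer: -201870252893/480873780 ≈ -419.80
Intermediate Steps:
-1604/(-2419/(-702) + U(-25)/Z(-16)) - 4515/(-2100)/2241 = -1604/(-2419/(-702) - 6/(-16)) - 4515/(-2100)/2241 = -1604/(-2419*(-1/702) - 6*(-1/16)) - 4515*(-1/2100)*(1/2241) = -1604/(2419/702 + 3/8) + (43/20)*(1/2241) = -1604/10729/2808 + 43/44820 = -1604*2808/10729 + 43/44820 = -4504032/10729 + 43/44820 = -201870252893/480873780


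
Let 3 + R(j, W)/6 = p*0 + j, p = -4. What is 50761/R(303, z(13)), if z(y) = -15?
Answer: 50761/1800 ≈ 28.201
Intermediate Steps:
R(j, W) = -18 + 6*j (R(j, W) = -18 + 6*(-4*0 + j) = -18 + 6*(0 + j) = -18 + 6*j)
50761/R(303, z(13)) = 50761/(-18 + 6*303) = 50761/(-18 + 1818) = 50761/1800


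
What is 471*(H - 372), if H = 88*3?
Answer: -50868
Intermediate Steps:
H = 264
471*(H - 372) = 471*(264 - 372) = 471*(-108) = -50868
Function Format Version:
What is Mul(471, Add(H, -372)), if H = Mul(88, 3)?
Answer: -50868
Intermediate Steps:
H = 264
Mul(471, Add(H, -372)) = Mul(471, Add(264, -372)) = Mul(471, -108) = -50868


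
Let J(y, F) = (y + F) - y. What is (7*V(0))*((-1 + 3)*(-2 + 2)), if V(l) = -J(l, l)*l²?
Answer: 0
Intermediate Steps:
J(y, F) = F (J(y, F) = (F + y) - y = F)
V(l) = -l³ (V(l) = -l*l² = -l³)
(7*V(0))*((-1 + 3)*(-2 + 2)) = (7*(-1*0³))*((-1 + 3)*(-2 + 2)) = (7*(-1*0))*(2*0) = (7*0)*0 = 0*0 = 0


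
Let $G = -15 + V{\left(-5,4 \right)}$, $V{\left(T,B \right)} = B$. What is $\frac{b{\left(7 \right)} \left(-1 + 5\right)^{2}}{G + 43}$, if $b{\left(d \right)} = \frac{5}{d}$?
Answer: $\frac{5}{14} \approx 0.35714$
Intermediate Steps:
$G = -11$ ($G = -15 + 4 = -11$)
$\frac{b{\left(7 \right)} \left(-1 + 5\right)^{2}}{G + 43} = \frac{\frac{5}{7} \left(-1 + 5\right)^{2}}{-11 + 43} = \frac{5 \cdot \frac{1}{7} \cdot 4^{2}}{32} = \frac{5}{7} \cdot 16 \cdot \frac{1}{32} = \frac{80}{7} \cdot \frac{1}{32} = \frac{5}{14}$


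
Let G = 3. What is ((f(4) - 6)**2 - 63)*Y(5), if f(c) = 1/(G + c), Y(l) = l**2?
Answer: -35150/49 ≈ -717.35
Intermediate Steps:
f(c) = 1/(3 + c)
((f(4) - 6)**2 - 63)*Y(5) = ((1/(3 + 4) - 6)**2 - 63)*5**2 = ((1/7 - 6)**2 - 63)*25 = ((-41/7)**2 - 63)*25 = (1681/49 - 63)*25 = -1406/49*25 = -35150/49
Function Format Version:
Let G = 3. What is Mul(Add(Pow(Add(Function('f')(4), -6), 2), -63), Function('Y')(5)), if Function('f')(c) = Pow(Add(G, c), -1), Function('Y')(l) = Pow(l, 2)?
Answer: Rational(-35150, 49) ≈ -717.35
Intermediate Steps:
Function('f')(c) = Pow(Add(3, c), -1)
Mul(Add(Pow(Add(Function('f')(4), -6), 2), -63), Function('Y')(5)) = Mul(Add(Pow(Add(Pow(Add(3, 4), -1), -6), 2), -63), Pow(5, 2)) = Mul(Add(Pow(Add(Pow(7, -1), -6), 2), -63), 25) = Mul(Add(Pow(Add(Rational(1, 7), -6), 2), -63), 25) = Mul(Add(Pow(Rational(-41, 7), 2), -63), 25) = Mul(Add(Rational(1681, 49), -63), 25) = Mul(Rational(-1406, 49), 25) = Rational(-35150, 49)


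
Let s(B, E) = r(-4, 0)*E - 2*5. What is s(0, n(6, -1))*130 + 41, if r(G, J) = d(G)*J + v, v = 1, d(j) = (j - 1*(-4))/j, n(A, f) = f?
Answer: -1389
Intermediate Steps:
d(j) = (4 + j)/j (d(j) = (j + 4)/j = (4 + j)/j)
r(G, J) = 1 + J*(4 + G)/G (r(G, J) = ((4 + G)/G)*J + 1 = J*(4 + G)/G + 1 = 1 + J*(4 + G)/G)
s(B, E) = -10 + E (s(B, E) = ((-4 + 0*(4 - 4))/(-4))*E - 2*5 = (-(-4 + 0*0)/4)*E - 10 = (-(-4 + 0)/4)*E - 10 = (-¼*(-4))*E - 10 = 1*E - 10 = E - 10 = -10 + E)
s(0, n(6, -1))*130 + 41 = (-10 - 1)*130 + 41 = -11*130 + 41 = -1430 + 41 = -1389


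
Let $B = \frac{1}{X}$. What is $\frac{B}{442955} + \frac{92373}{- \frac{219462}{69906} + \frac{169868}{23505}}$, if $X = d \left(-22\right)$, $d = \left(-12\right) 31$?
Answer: $\frac{91705152037888150657483}{4057948479560240760} \approx 22599.0$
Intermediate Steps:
$d = -372$
$X = 8184$ ($X = \left(-372\right) \left(-22\right) = 8184$)
$B = \frac{1}{8184} \approx 0.00012219$
$\frac{B}{442955} + \frac{92373}{- \frac{219462}{69906} + \frac{169868}{23505}} = \frac{1}{8184 \cdot 442955} + \frac{92373}{- \frac{219462}{69906} + \frac{169868}{23505}} = \frac{1}{8184} \cdot \frac{1}{442955} + \frac{92373}{\left(-219462\right) \frac{1}{69906} + 169868 \cdot \frac{1}{23505}} = \frac{1}{3625143720} + \frac{92373}{- \frac{36577}{11651} + \frac{169868}{23505}} = \frac{1}{3625143720} + \frac{92373}{\frac{1119389683}{273856755}} = \frac{1}{3625143720} + 92373 \cdot \frac{273856755}{1119389683} = \frac{1}{3625143720} + \frac{25296970029615}{1119389683} = \frac{91705152037888150657483}{4057948479560240760}$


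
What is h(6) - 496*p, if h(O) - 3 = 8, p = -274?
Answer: 135915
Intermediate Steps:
h(O) = 11 (h(O) = 3 + 8 = 11)
h(6) - 496*p = 11 - 496*(-274) = 11 + 135904 = 135915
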